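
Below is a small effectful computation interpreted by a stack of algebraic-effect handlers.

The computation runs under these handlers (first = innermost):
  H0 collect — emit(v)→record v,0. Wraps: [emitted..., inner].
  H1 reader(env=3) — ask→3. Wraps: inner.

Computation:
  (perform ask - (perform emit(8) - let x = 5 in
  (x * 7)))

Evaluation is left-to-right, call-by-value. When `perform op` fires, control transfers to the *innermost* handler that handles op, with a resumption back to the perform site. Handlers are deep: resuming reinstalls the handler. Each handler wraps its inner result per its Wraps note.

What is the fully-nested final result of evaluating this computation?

Answer: [8, 38]

Evaluation trace:
ask @ H1 ⇒ 3
emit(8) @ H0 ⇒ out+=8
H0 returns [8, 38]
H1 returns [8, 38]
= [8, 38]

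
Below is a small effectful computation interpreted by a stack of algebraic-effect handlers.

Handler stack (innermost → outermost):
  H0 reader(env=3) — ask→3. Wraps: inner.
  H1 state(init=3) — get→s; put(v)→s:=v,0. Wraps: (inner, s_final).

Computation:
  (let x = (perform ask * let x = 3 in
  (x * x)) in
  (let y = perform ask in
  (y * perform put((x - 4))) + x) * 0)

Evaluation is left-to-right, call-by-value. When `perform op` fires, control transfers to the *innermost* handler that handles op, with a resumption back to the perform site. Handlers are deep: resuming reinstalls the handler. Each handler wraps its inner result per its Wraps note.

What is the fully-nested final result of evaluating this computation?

Step-by-step:
ask @ H0 ⇒ 3
ask @ H0 ⇒ 3
put(23) @ H1 ⇒ s:=23
H0 returns 0
H1 returns (0, 23)
= (0, 23)

Answer: (0, 23)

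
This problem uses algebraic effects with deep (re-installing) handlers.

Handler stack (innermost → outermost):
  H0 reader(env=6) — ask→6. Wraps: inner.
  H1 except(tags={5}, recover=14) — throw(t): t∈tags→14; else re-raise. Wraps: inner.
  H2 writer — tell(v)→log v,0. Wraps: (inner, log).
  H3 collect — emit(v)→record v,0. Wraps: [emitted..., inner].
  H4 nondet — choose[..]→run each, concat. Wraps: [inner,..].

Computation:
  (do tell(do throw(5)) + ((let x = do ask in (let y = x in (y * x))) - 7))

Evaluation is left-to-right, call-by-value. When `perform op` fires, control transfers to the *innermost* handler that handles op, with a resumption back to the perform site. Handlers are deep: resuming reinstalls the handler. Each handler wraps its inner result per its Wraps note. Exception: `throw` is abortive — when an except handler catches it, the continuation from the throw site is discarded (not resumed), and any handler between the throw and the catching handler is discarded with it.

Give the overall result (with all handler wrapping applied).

Working:
throw(5) @ H1 caught ⇒ 14
H2 returns (14, ())
H3 returns [(14, ())]
H4 returns [[(14, ())]]
= [[(14, ())]]

Answer: [[(14, ())]]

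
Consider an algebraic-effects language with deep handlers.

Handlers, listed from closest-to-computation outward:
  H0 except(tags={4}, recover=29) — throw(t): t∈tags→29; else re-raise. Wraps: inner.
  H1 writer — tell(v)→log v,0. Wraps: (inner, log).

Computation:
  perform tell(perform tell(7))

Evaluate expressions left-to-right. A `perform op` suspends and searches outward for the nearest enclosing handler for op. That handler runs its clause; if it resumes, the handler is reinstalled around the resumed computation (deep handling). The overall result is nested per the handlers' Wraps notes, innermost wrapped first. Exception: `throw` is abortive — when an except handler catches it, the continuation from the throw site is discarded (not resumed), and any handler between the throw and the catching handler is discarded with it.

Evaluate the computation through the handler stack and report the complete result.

Answer: (0, (7, 0))

Evaluation trace:
tell(7) @ H1 ⇒ log+=7
tell(0) @ H1 ⇒ log+=0
H0 returns 0
H1 returns (0, (7, 0))
= (0, (7, 0))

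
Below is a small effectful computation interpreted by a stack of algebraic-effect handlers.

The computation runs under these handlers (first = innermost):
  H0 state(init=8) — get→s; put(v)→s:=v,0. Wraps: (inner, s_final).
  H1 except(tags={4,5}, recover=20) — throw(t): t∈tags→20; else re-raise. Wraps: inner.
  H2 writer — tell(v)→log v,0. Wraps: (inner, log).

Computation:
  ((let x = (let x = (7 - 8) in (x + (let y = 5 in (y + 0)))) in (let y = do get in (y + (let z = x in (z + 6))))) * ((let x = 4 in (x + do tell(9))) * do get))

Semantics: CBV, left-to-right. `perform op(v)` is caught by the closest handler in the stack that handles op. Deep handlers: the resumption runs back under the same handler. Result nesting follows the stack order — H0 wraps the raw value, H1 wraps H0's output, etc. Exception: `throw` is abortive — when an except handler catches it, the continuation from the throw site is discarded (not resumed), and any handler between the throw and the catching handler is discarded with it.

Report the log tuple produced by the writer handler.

Evaluation trace:
get @ H0 ⇒ 8
tell(9) @ H2 ⇒ log+=9
get @ H0 ⇒ 8
H0 returns (576, 8)
H1 returns (576, 8)
H2 returns ((576, 8), (9))
= ((576, 8), (9))

Answer: (9)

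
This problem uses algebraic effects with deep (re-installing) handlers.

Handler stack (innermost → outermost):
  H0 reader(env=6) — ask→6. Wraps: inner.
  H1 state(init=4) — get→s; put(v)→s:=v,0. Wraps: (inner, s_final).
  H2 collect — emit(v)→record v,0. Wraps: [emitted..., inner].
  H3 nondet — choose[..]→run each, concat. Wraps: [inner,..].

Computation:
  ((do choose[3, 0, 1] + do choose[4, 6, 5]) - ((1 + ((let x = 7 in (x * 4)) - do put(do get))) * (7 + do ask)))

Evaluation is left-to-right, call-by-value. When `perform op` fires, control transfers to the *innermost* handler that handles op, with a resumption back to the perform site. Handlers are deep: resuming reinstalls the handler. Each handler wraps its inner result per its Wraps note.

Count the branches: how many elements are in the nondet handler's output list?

Working:
choose[3, 0, 1] @ H3
  branch[0] choose=3:
    choose[4, 6, 5] @ H3
      branch[0] choose=4:
        get @ H1 ⇒ 4
        put(4) @ H1 ⇒ s:=4
        ask @ H0 ⇒ 6
        H0 returns -370
        H1 returns (-370, 4)
        H2 returns [(-370, 4)]
        H3 returns [[(-370, 4)]]
      branch[1] choose=6:
        get @ H1 ⇒ 4
        put(4) @ H1 ⇒ s:=4
        ask @ H0 ⇒ 6
        H0 returns -368
        H1 returns (-368, 4)
        H2 returns [(-368, 4)]
        H3 returns [[(-368, 4)]]
      branch[2] choose=5:
        get @ H1 ⇒ 4
        put(4) @ H1 ⇒ s:=4
        ask @ H0 ⇒ 6
        H0 returns -369
        H1 returns (-369, 4)
        H2 returns [(-369, 4)]
        H3 returns [[(-369, 4)]]
  branch[1] choose=0:
    choose[4, 6, 5] @ H3
      branch[0] choose=4:
        get @ H1 ⇒ 4
        put(4) @ H1 ⇒ s:=4
        ask @ H0 ⇒ 6
        H0 returns -373
        H1 returns (-373, 4)
        H2 returns [(-373, 4)]
        H3 returns [[(-373, 4)]]
      branch[1] choose=6:
        get @ H1 ⇒ 4
        put(4) @ H1 ⇒ s:=4
        ask @ H0 ⇒ 6
        H0 returns -371
        H1 returns (-371, 4)
        H2 returns [(-371, 4)]
        H3 returns [[(-371, 4)]]
      branch[2] choose=5:
        get @ H1 ⇒ 4
        put(4) @ H1 ⇒ s:=4
        ask @ H0 ⇒ 6
        H0 returns -372
        H1 returns (-372, 4)
        H2 returns [(-372, 4)]
        H3 returns [[(-372, 4)]]
  branch[2] choose=1:
    choose[4, 6, 5] @ H3
      branch[0] choose=4:
        get @ H1 ⇒ 4
        put(4) @ H1 ⇒ s:=4
        ask @ H0 ⇒ 6
        H0 returns -372
        H1 returns (-372, 4)
        H2 returns [(-372, 4)]
        H3 returns [[(-372, 4)]]
      branch[1] choose=6:
        get @ H1 ⇒ 4
        put(4) @ H1 ⇒ s:=4
        ask @ H0 ⇒ 6
        H0 returns -370
        H1 returns (-370, 4)
        H2 returns [(-370, 4)]
        H3 returns [[(-370, 4)]]
      branch[2] choose=5:
        get @ H1 ⇒ 4
        put(4) @ H1 ⇒ s:=4
        ask @ H0 ⇒ 6
        H0 returns -371
        H1 returns (-371, 4)
        H2 returns [(-371, 4)]
        H3 returns [[(-371, 4)]]
= [[(-370, 4)], [(-368, 4)], [(-369, 4)], [(-373, 4)], [(-371, 4)], [(-372, 4)], [(-372, 4)], [(-370, 4)], [(-371, 4)]]

Answer: 9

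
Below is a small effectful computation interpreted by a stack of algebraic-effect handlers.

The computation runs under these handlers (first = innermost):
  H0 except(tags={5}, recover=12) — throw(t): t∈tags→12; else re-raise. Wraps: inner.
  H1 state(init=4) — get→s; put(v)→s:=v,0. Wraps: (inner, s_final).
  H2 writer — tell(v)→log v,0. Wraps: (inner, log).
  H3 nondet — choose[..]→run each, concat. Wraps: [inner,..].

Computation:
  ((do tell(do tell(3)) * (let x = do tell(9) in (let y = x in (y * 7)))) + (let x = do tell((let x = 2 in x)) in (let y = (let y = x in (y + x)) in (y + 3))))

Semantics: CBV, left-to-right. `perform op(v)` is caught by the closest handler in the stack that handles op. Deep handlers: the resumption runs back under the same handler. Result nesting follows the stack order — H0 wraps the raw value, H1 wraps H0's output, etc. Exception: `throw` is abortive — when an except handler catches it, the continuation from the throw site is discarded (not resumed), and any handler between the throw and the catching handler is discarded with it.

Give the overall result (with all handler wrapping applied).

Answer: [((3, 4), (3, 0, 9, 2))]

Working:
tell(3) @ H2 ⇒ log+=3
tell(0) @ H2 ⇒ log+=0
tell(9) @ H2 ⇒ log+=9
tell(2) @ H2 ⇒ log+=2
H0 returns 3
H1 returns (3, 4)
H2 returns ((3, 4), (3, 0, 9, 2))
H3 returns [((3, 4), (3, 0, 9, 2))]
= [((3, 4), (3, 0, 9, 2))]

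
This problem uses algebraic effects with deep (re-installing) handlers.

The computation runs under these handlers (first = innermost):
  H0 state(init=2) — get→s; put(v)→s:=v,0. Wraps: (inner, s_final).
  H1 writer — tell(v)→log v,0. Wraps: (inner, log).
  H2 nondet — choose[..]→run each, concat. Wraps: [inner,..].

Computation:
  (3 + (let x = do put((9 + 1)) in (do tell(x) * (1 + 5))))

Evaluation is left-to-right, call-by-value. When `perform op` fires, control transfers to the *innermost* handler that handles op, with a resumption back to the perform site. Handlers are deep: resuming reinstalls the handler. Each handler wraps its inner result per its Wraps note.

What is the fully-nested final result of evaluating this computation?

Answer: [((3, 10), (0))]

Working:
put(10) @ H0 ⇒ s:=10
tell(0) @ H1 ⇒ log+=0
H0 returns (3, 10)
H1 returns ((3, 10), (0))
H2 returns [((3, 10), (0))]
= [((3, 10), (0))]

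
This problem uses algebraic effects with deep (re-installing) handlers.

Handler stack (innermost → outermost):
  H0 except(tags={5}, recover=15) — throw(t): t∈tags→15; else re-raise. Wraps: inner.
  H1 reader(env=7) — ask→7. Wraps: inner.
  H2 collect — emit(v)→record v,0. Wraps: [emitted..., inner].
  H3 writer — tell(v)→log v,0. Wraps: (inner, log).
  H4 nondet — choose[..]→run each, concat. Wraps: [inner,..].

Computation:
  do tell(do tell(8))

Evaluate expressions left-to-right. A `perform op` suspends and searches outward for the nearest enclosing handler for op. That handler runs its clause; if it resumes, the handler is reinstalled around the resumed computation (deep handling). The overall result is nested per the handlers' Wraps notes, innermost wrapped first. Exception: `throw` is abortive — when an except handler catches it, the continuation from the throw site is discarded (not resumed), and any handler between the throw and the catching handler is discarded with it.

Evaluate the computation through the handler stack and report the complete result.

Answer: [([0], (8, 0))]

Step-by-step:
tell(8) @ H3 ⇒ log+=8
tell(0) @ H3 ⇒ log+=0
H0 returns 0
H1 returns 0
H2 returns [0]
H3 returns ([0], (8, 0))
H4 returns [([0], (8, 0))]
= [([0], (8, 0))]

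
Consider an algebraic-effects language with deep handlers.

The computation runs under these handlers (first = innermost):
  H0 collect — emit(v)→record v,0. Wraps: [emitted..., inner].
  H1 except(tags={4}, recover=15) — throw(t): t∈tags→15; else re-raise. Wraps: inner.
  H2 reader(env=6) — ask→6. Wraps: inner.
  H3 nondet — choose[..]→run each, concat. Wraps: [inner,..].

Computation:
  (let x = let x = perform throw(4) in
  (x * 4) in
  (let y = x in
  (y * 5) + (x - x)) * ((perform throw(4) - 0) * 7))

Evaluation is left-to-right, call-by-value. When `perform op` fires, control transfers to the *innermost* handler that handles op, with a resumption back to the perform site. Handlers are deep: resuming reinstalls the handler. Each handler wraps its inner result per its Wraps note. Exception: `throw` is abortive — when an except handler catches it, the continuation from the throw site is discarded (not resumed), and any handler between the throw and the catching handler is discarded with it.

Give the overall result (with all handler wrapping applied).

Step-by-step:
throw(4) @ H1 caught ⇒ 15
H2 returns 15
H3 returns [15]
= [15]

Answer: [15]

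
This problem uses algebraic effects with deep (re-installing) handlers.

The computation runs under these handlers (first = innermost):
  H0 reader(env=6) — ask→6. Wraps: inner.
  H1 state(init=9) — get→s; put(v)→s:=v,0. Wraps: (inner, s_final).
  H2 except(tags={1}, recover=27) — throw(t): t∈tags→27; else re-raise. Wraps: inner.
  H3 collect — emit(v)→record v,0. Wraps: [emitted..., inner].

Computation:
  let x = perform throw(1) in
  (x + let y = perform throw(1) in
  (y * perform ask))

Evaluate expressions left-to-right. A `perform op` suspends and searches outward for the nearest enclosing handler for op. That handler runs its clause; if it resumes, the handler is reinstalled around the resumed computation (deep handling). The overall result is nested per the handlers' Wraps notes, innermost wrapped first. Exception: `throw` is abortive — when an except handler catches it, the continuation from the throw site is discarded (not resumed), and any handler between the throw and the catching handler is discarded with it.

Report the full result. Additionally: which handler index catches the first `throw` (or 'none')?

Answer: [27] ; first throw caught by: H2

Evaluation trace:
throw(1) @ H2 caught ⇒ 27
H3 returns [27]
= [27]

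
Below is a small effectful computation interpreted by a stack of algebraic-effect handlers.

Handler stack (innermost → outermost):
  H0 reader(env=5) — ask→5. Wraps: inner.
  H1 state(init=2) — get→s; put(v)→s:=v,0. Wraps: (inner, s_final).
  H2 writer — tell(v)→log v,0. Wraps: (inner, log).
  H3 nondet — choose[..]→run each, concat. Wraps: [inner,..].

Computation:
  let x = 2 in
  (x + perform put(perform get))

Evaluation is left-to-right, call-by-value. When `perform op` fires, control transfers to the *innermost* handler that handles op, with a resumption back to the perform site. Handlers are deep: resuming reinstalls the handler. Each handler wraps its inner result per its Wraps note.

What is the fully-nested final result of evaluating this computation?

Working:
get @ H1 ⇒ 2
put(2) @ H1 ⇒ s:=2
H0 returns 2
H1 returns (2, 2)
H2 returns ((2, 2), ())
H3 returns [((2, 2), ())]
= [((2, 2), ())]

Answer: [((2, 2), ())]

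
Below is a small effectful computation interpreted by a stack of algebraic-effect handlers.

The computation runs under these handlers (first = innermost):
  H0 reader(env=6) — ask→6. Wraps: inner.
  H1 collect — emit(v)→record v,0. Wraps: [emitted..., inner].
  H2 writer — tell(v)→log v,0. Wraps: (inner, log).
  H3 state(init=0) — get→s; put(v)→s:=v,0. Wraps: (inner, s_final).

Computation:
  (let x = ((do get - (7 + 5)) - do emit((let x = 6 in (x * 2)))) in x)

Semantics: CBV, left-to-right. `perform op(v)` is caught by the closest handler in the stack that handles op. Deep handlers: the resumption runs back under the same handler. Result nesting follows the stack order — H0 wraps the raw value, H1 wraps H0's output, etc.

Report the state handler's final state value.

Working:
get @ H3 ⇒ 0
emit(12) @ H1 ⇒ out+=12
H0 returns -12
H1 returns [12, -12]
H2 returns ([12, -12], ())
H3 returns (([12, -12], ()), 0)
= (([12, -12], ()), 0)

Answer: 0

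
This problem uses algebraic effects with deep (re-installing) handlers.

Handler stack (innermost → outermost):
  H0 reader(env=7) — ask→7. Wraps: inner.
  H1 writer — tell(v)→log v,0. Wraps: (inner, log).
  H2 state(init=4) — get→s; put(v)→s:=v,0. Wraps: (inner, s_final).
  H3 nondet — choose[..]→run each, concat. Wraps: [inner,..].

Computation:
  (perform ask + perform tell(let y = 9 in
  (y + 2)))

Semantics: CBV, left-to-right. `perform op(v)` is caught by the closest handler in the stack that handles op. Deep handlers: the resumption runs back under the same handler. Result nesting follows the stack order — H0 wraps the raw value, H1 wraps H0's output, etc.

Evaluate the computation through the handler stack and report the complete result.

Answer: [((7, (11)), 4)]

Step-by-step:
ask @ H0 ⇒ 7
tell(11) @ H1 ⇒ log+=11
H0 returns 7
H1 returns (7, (11))
H2 returns ((7, (11)), 4)
H3 returns [((7, (11)), 4)]
= [((7, (11)), 4)]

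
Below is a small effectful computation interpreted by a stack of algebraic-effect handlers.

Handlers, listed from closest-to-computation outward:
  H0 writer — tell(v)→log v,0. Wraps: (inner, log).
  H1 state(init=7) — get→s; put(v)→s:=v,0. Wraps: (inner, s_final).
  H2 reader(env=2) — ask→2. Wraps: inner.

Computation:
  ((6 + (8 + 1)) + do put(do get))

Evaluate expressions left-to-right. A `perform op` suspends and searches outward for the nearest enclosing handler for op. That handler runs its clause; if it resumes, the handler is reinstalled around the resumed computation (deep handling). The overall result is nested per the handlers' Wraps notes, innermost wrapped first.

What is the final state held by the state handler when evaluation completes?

Evaluation trace:
get @ H1 ⇒ 7
put(7) @ H1 ⇒ s:=7
H0 returns (15, ())
H1 returns ((15, ()), 7)
H2 returns ((15, ()), 7)
= ((15, ()), 7)

Answer: 7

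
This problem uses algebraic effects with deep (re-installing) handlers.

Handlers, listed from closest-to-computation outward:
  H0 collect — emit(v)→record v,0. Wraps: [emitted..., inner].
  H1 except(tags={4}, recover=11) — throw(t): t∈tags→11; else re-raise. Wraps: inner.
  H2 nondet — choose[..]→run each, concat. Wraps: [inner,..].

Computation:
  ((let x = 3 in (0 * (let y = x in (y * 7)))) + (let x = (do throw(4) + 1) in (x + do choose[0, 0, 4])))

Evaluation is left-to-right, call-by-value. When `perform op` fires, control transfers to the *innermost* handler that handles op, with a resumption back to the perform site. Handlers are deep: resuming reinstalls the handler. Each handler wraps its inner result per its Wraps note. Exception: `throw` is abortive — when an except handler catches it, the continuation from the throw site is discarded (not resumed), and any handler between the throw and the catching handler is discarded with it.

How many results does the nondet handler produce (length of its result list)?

Working:
throw(4) @ H1 caught ⇒ 11
H2 returns [11]
= [11]

Answer: 1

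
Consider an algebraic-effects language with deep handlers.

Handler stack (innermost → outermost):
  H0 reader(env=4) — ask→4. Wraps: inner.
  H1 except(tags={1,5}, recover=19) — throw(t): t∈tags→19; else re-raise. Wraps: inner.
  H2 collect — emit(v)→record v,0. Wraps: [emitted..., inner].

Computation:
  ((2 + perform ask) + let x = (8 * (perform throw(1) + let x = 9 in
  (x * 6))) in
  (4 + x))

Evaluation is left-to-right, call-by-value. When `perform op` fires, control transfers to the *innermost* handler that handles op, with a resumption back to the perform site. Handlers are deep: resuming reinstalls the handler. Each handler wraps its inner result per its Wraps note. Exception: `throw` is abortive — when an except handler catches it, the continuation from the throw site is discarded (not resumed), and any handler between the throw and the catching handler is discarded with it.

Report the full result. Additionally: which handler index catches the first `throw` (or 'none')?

Answer: [19] ; first throw caught by: H1

Evaluation trace:
ask @ H0 ⇒ 4
throw(1) @ H1 caught ⇒ 19
H2 returns [19]
= [19]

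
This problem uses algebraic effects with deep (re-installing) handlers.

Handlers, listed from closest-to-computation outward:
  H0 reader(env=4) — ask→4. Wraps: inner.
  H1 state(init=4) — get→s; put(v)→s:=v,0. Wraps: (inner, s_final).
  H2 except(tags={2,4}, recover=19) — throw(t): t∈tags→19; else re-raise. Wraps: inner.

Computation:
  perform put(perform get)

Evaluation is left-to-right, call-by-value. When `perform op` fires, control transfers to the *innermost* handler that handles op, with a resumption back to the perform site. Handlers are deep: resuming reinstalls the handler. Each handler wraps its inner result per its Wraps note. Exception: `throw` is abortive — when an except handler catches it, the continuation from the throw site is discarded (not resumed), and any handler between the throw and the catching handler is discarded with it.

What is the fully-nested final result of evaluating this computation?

Working:
get @ H1 ⇒ 4
put(4) @ H1 ⇒ s:=4
H0 returns 0
H1 returns (0, 4)
H2 returns (0, 4)
= (0, 4)

Answer: (0, 4)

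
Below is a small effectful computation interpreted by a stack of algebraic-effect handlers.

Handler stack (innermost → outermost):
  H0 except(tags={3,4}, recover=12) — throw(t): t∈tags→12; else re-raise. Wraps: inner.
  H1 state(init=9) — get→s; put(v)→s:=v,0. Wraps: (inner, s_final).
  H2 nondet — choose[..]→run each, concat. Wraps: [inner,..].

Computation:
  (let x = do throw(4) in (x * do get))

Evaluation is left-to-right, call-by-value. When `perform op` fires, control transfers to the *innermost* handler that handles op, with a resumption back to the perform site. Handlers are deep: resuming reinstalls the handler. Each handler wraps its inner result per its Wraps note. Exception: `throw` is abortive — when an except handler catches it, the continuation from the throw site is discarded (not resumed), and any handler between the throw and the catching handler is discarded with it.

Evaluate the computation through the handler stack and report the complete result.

Answer: [(12, 9)]

Step-by-step:
throw(4) @ H0 caught ⇒ 12
H1 returns (12, 9)
H2 returns [(12, 9)]
= [(12, 9)]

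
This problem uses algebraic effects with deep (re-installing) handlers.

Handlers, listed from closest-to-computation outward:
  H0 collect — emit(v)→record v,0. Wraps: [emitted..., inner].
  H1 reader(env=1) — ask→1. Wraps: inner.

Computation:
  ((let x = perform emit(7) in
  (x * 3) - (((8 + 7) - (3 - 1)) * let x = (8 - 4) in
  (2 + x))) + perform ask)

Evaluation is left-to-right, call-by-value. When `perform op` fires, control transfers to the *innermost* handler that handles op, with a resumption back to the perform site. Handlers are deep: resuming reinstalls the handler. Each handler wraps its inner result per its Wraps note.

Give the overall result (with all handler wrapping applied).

Answer: [7, -77]

Evaluation trace:
emit(7) @ H0 ⇒ out+=7
ask @ H1 ⇒ 1
H0 returns [7, -77]
H1 returns [7, -77]
= [7, -77]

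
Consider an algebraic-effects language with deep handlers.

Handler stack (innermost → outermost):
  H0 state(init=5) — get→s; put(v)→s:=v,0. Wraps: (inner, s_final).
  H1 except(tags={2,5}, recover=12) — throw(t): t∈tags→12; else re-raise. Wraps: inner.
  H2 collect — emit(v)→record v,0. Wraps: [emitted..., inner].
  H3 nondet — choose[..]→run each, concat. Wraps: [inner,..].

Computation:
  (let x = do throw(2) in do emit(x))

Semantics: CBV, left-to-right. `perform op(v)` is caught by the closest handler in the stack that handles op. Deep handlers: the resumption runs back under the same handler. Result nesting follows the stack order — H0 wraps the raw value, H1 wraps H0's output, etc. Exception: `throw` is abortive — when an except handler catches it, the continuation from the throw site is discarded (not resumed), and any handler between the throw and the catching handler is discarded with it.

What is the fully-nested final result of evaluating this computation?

Step-by-step:
throw(2) @ H1 caught ⇒ 12
H2 returns [12]
H3 returns [[12]]
= [[12]]

Answer: [[12]]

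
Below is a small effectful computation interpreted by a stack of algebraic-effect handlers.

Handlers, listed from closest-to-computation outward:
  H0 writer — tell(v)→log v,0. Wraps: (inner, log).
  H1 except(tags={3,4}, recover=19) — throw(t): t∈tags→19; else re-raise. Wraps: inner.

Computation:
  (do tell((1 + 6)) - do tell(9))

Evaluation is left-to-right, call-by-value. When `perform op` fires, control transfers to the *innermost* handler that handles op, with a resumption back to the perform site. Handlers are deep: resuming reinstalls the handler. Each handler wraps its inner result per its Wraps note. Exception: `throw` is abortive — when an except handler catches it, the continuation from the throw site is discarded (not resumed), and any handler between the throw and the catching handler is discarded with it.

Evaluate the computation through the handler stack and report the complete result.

Working:
tell(7) @ H0 ⇒ log+=7
tell(9) @ H0 ⇒ log+=9
H0 returns (0, (7, 9))
H1 returns (0, (7, 9))
= (0, (7, 9))

Answer: (0, (7, 9))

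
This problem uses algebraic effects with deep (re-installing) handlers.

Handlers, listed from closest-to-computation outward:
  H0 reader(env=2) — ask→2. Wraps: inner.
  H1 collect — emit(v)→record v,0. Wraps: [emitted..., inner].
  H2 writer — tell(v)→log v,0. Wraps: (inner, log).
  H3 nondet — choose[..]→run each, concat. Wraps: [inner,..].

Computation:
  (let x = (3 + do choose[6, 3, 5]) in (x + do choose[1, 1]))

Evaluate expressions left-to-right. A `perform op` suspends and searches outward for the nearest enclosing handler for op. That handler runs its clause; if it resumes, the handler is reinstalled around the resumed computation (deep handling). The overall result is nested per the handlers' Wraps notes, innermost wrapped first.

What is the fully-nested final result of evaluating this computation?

Evaluation trace:
choose[6, 3, 5] @ H3
  branch[0] choose=6:
    choose[1, 1] @ H3
      branch[0] choose=1:
        H0 returns 10
        H1 returns [10]
        H2 returns ([10], ())
        H3 returns [([10], ())]
      branch[1] choose=1:
        H0 returns 10
        H1 returns [10]
        H2 returns ([10], ())
        H3 returns [([10], ())]
  branch[1] choose=3:
    choose[1, 1] @ H3
      branch[0] choose=1:
        H0 returns 7
        H1 returns [7]
        H2 returns ([7], ())
        H3 returns [([7], ())]
      branch[1] choose=1:
        H0 returns 7
        H1 returns [7]
        H2 returns ([7], ())
        H3 returns [([7], ())]
  branch[2] choose=5:
    choose[1, 1] @ H3
      branch[0] choose=1:
        H0 returns 9
        H1 returns [9]
        H2 returns ([9], ())
        H3 returns [([9], ())]
      branch[1] choose=1:
        H0 returns 9
        H1 returns [9]
        H2 returns ([9], ())
        H3 returns [([9], ())]
= [([10], ()), ([10], ()), ([7], ()), ([7], ()), ([9], ()), ([9], ())]

Answer: [([10], ()), ([10], ()), ([7], ()), ([7], ()), ([9], ()), ([9], ())]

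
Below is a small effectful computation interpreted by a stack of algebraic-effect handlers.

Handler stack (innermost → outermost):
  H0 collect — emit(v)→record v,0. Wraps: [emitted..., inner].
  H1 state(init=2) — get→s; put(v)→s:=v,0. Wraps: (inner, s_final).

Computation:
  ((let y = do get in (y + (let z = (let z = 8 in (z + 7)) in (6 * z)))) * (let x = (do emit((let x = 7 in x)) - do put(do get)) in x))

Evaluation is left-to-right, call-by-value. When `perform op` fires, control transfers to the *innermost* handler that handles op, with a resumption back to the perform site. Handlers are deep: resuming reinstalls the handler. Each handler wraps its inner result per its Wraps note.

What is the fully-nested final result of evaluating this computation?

Working:
get @ H1 ⇒ 2
emit(7) @ H0 ⇒ out+=7
get @ H1 ⇒ 2
put(2) @ H1 ⇒ s:=2
H0 returns [7, 0]
H1 returns ([7, 0], 2)
= ([7, 0], 2)

Answer: ([7, 0], 2)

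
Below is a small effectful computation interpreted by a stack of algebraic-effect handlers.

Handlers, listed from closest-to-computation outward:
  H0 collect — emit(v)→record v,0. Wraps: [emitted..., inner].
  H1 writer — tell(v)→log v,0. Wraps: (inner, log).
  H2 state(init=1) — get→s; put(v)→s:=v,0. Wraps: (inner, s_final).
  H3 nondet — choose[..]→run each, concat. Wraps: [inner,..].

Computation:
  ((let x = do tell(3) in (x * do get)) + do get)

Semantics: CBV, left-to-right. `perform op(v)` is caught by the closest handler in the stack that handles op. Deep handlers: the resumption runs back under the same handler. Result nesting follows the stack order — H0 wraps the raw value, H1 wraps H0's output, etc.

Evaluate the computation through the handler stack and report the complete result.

Evaluation trace:
tell(3) @ H1 ⇒ log+=3
get @ H2 ⇒ 1
get @ H2 ⇒ 1
H0 returns [1]
H1 returns ([1], (3))
H2 returns (([1], (3)), 1)
H3 returns [(([1], (3)), 1)]
= [(([1], (3)), 1)]

Answer: [(([1], (3)), 1)]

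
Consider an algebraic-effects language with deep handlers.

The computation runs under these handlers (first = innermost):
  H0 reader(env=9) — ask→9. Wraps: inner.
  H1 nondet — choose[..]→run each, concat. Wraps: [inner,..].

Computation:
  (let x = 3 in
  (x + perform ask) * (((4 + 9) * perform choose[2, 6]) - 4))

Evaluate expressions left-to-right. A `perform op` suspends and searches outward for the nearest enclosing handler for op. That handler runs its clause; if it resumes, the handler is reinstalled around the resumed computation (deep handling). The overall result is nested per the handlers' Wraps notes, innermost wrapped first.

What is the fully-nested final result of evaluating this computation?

Answer: [264, 888]

Working:
ask @ H0 ⇒ 9
choose[2, 6] @ H1
  branch[0] choose=2:
    H0 returns 264
    H1 returns [264]
  branch[1] choose=6:
    H0 returns 888
    H1 returns [888]
= [264, 888]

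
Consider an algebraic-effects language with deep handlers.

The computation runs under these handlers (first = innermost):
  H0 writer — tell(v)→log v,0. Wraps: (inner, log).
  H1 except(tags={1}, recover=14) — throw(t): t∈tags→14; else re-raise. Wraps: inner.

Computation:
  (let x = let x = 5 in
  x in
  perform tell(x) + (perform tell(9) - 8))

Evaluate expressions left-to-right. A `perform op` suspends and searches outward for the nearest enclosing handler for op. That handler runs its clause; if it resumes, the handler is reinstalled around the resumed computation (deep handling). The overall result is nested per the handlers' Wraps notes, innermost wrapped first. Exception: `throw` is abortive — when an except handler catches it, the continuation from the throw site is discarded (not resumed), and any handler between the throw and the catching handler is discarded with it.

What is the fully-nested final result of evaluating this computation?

Answer: (-8, (5, 9))

Evaluation trace:
tell(5) @ H0 ⇒ log+=5
tell(9) @ H0 ⇒ log+=9
H0 returns (-8, (5, 9))
H1 returns (-8, (5, 9))
= (-8, (5, 9))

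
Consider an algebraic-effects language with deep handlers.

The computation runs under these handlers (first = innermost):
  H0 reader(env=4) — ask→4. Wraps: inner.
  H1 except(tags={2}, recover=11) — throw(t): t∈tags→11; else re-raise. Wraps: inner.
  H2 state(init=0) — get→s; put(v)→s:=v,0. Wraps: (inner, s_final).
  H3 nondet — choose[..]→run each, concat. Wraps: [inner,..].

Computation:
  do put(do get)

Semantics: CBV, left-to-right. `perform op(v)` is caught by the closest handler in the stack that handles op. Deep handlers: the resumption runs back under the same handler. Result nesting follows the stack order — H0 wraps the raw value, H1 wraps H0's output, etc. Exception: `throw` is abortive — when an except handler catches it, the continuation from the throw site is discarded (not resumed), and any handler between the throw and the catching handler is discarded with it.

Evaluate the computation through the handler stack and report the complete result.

Answer: [(0, 0)]

Step-by-step:
get @ H2 ⇒ 0
put(0) @ H2 ⇒ s:=0
H0 returns 0
H1 returns 0
H2 returns (0, 0)
H3 returns [(0, 0)]
= [(0, 0)]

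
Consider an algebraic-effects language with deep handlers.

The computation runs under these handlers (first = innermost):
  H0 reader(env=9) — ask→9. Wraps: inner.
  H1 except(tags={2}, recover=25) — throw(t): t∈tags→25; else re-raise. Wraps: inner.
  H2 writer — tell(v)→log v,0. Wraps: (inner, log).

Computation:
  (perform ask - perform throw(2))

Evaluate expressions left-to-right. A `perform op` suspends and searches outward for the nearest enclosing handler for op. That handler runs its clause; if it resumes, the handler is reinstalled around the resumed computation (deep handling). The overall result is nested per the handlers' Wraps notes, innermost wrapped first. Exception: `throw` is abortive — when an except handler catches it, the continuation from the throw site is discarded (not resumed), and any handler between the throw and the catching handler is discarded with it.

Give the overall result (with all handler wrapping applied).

Working:
ask @ H0 ⇒ 9
throw(2) @ H1 caught ⇒ 25
H2 returns (25, ())
= (25, ())

Answer: (25, ())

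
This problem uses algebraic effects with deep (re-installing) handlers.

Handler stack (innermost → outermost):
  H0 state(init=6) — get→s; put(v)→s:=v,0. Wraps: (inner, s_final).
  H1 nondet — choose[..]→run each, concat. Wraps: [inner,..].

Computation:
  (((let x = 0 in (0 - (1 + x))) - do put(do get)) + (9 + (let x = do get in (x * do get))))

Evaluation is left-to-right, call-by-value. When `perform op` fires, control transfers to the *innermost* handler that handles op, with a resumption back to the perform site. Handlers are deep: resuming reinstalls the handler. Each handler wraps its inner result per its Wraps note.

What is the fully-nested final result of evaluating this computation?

Step-by-step:
get @ H0 ⇒ 6
put(6) @ H0 ⇒ s:=6
get @ H0 ⇒ 6
get @ H0 ⇒ 6
H0 returns (44, 6)
H1 returns [(44, 6)]
= [(44, 6)]

Answer: [(44, 6)]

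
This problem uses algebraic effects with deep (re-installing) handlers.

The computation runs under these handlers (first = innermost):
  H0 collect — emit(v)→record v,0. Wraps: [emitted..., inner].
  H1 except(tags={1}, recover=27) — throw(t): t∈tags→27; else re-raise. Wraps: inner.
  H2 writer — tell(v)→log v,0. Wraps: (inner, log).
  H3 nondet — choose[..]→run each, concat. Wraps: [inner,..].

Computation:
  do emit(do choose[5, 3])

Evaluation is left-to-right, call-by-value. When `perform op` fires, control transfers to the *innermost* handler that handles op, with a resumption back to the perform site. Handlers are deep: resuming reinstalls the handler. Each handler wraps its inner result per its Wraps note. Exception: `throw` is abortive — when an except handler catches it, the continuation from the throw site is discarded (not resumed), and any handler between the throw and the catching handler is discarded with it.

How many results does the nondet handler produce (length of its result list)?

Step-by-step:
choose[5, 3] @ H3
  branch[0] choose=5:
    emit(5) @ H0 ⇒ out+=5
    H0 returns [5, 0]
    H1 returns [5, 0]
    H2 returns ([5, 0], ())
    H3 returns [([5, 0], ())]
  branch[1] choose=3:
    emit(3) @ H0 ⇒ out+=3
    H0 returns [3, 0]
    H1 returns [3, 0]
    H2 returns ([3, 0], ())
    H3 returns [([3, 0], ())]
= [([5, 0], ()), ([3, 0], ())]

Answer: 2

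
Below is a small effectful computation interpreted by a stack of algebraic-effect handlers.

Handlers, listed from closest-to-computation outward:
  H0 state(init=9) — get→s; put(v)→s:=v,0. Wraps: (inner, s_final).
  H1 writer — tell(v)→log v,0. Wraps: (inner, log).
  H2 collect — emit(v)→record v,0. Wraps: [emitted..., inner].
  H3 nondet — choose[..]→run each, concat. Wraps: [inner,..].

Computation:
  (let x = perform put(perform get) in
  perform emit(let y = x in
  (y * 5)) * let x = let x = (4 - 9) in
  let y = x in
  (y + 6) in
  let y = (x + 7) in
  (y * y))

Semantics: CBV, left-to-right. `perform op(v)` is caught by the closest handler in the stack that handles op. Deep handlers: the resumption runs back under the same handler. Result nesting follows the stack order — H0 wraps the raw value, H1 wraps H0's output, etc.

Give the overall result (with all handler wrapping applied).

Working:
get @ H0 ⇒ 9
put(9) @ H0 ⇒ s:=9
emit(0) @ H2 ⇒ out+=0
H0 returns (0, 9)
H1 returns ((0, 9), ())
H2 returns [0, ((0, 9), ())]
H3 returns [[0, ((0, 9), ())]]
= [[0, ((0, 9), ())]]

Answer: [[0, ((0, 9), ())]]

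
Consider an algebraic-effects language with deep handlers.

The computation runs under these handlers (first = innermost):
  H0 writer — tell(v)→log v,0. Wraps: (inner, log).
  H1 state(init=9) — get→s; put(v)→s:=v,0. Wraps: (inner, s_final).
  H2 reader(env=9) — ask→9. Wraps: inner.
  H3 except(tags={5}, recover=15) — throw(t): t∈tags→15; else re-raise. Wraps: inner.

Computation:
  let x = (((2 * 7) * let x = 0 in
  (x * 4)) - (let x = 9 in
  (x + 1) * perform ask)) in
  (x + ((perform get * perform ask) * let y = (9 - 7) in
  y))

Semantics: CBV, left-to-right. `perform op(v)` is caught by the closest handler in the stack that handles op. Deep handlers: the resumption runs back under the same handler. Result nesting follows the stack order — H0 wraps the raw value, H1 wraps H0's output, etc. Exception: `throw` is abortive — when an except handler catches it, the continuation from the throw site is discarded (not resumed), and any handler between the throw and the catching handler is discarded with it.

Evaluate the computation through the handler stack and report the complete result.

Step-by-step:
ask @ H2 ⇒ 9
get @ H1 ⇒ 9
ask @ H2 ⇒ 9
H0 returns (72, ())
H1 returns ((72, ()), 9)
H2 returns ((72, ()), 9)
H3 returns ((72, ()), 9)
= ((72, ()), 9)

Answer: ((72, ()), 9)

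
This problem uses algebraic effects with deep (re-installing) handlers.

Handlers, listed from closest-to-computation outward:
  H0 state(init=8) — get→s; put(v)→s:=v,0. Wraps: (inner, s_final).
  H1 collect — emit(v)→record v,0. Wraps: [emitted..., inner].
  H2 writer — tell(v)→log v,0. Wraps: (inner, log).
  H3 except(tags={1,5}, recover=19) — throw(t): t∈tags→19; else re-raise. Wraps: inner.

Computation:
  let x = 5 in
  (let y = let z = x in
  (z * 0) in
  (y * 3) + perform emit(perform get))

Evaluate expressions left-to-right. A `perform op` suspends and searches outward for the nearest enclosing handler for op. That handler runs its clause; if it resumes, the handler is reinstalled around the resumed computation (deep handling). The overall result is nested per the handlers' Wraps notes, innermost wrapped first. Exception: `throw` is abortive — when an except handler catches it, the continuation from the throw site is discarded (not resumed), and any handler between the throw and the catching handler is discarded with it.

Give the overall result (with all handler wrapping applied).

Step-by-step:
get @ H0 ⇒ 8
emit(8) @ H1 ⇒ out+=8
H0 returns (0, 8)
H1 returns [8, (0, 8)]
H2 returns ([8, (0, 8)], ())
H3 returns ([8, (0, 8)], ())
= ([8, (0, 8)], ())

Answer: ([8, (0, 8)], ())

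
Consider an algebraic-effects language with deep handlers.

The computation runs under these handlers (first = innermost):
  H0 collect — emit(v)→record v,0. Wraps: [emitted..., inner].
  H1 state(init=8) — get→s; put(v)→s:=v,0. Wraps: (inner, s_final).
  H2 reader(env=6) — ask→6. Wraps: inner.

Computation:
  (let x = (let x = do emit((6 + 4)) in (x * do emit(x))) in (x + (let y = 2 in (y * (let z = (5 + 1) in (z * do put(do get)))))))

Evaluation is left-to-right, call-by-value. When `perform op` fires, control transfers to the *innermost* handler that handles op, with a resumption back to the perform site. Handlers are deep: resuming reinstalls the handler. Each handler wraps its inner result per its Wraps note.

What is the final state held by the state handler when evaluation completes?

Step-by-step:
emit(10) @ H0 ⇒ out+=10
emit(0) @ H0 ⇒ out+=0
get @ H1 ⇒ 8
put(8) @ H1 ⇒ s:=8
H0 returns [10, 0, 0]
H1 returns ([10, 0, 0], 8)
H2 returns ([10, 0, 0], 8)
= ([10, 0, 0], 8)

Answer: 8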